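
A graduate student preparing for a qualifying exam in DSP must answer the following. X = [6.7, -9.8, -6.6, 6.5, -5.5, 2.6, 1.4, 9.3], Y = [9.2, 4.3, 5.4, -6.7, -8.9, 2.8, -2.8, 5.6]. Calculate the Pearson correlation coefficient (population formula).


Pearson correlation coefficient (population):
r = cov(X,Y) / (std(X) * std(Y))
Mean X = 0.575, Mean Y = 1.1125
Cov(X,Y) = 4.947812
Std(X) = 6.610172, Std(Y) = 6.057317
r = 0.1236

0.1236


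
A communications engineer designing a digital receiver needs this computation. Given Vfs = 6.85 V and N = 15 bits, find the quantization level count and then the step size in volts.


Step 1 — number of quantization levels:
L = 2^N = 2^15 = 32768

Step 2 — LSB step size:
delta = Vfs / L
      = 6.85 / 32768
      = 0.00020905 V

Levels = 32768; step size = 0.00020905 V


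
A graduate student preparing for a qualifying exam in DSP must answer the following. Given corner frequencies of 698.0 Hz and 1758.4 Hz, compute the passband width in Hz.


Bandwidth is the difference of -3dB frequencies:
BW = f_high - f_low
   = 1758.4 - 698.0
   = 1060.4 Hz

1060.4 Hz


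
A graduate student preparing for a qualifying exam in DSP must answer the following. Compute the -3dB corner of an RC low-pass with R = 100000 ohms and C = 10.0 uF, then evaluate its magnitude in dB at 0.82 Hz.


Step 1 — cutoff frequency:
fc = 1 / (2*pi*R*C)
C = 10.0 uF = 1e-05 F
fc = 1 / (2*pi*100000*1e-05)
   = 0.159155 Hz

Step 2 — magnitude at f = 0.82 Hz:
|H(f)| = 1 / sqrt(1 + (f/fc)^2)
f/fc = 0.82 / 0.159155 = 5.15221
|H| = 1 / sqrt(1 + 26.545268) = 0.1905358
|H|_dB = 20*log10(0.1905358) = -14.4 dB

fc = 0.159155 Hz; |H(0.82 Hz)| = -14.4 dB


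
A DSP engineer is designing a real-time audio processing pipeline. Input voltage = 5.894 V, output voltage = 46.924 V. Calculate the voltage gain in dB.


Voltage gain in dB:
G = 20 * log10(Vout / Vin)
  = 20 * log10(46.924 / 5.894)
  = 20 * log10(7.961317)
  = 20 * 0.900985
  = 18.02 dB

18.02 dB


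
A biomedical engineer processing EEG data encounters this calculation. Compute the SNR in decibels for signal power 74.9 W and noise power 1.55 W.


SNR in decibels:
SNR = 10 * log10(Ps / Pn)
    = 10 * log10(74.9 / 1.55)
    = 10 * log10(48.3226)
    = 10 * 1.6842
    = 16.84 dB

16.84 dB


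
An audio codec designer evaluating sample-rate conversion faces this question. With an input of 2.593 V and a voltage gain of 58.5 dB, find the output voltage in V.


Output voltage from dB gain:
V_out = V_in * 10^(gain_dB / 20)
      = 2.593 * 10^(58.5 / 20)
      = 2.593 * 841.395142
      = 2181.7376 V

2181.7376 V


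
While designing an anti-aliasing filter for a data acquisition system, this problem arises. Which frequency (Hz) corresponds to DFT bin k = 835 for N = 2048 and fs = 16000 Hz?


Frequency of DFT bin k:
f_k = k * fs / N
    = 835 * 16000 / 2048
    = 13360000 / 2048
    = 6523.438 Hz

6523.438 Hz


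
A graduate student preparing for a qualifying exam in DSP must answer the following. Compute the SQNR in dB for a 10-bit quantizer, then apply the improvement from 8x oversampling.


Step 1 — baseline SQNR at Nyquist:
SQNR_base = 6.02*N + 1.76
          = 6.02*10 + 1.76
          = 61.96 dB

Step 2 — oversampling processing gain:
G = 10*log10(OSR) = 10*log10(8) = 9.03 dB

Step 3 — total:
SQNR_total = 61.96 + 9.03 = 70.99 dB

Base SQNR = 61.96 dB; oversampled SQNR = 70.99 dB


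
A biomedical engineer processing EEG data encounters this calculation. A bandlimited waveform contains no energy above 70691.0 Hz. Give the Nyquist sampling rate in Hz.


The Nyquist rate is twice the maximum frequency component.
fs_min = 2 * fmax
      = 2 * 70691.0
      = 141382.0 Hz

141382.0


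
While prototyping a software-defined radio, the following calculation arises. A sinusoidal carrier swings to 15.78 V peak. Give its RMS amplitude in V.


RMS voltage for a sinusoidal waveform:
V_rms = V_peak / sqrt(2)
      = 15.78 / 1.414214
      = 11.158 V

11.158 V


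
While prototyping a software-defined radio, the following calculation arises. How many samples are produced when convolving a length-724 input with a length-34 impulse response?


Linear convolution output length:
L = N + M - 1
  = 724 + 34 - 1
  = 757 samples

757


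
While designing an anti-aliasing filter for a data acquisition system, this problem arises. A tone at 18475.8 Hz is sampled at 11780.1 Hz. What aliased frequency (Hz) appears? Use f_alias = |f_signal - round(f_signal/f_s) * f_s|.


Compute the nearest integer multiple of fs to the signal:
n = round(18475.8 / 11780.1) = 2
f_alias = |18475.8 - 2 * 11780.1|
        = |18475.8 - 23560.2|
        = 5084.4 Hz

5084.4


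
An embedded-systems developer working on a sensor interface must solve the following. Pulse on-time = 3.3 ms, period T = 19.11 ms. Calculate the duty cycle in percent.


Duty cycle as a percentage:
DC = (t_on / T) * 100
   = (3.3 / 19.11) * 100
   = 0.172684 * 100
   = 17.27 %

17.27 %


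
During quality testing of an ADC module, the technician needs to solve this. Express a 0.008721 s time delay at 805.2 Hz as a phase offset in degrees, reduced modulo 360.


Phase shift from frequency and time delay:
phi = 360 * f * t_delay
    = 360 * 805.2 * 0.008721
    = 2527.97 degrees
    mod 360 = 7.97 degrees

7.97 degrees


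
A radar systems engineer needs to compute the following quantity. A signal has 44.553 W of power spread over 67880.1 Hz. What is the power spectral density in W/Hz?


Power spectral density:
PSD = P / BW
    = 44.553 / 67880.1
    = 0.00065635 W/Hz

0.00065635 W/Hz


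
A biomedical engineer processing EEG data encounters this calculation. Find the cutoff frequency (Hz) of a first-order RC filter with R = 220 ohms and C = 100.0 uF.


Cutoff frequency of a first-order RC filter:
fc = 1 / (2 * pi * R * C)
C = 100.0 uF = 0.0001 F
fc = 1 / (2 * pi * 220 * 0.0001)
   = 1 / 0.13823007675795
   = 7.234316 Hz

7.234316 Hz


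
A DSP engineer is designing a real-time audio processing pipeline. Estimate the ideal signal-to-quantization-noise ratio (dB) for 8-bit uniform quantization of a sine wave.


Theoretical SNR for a full-scale sinusoid:
SNR = 6.02 * N + 1.76
    = 6.02 * 8 + 1.76
    = 48.16 + 1.76
    = 49.92 dB

49.92 dB


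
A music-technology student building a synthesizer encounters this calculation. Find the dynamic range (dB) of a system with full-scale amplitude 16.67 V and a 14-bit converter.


Dynamic range from full-scale to LSB:
V_min = V_max / 2^bits = 16.67 / 2^14
DR = 20 * log10(V_max / V_min)
   = 20 * log10(2^14)
   = 20 * 14 * log10(2)
   = 84.29 dB

84.29 dB


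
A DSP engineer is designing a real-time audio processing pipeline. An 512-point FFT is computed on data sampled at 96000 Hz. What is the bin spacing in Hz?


DFT frequency resolution:
df = fs / N
   = 96000 / 512
   = 187.5 Hz

187.5 Hz


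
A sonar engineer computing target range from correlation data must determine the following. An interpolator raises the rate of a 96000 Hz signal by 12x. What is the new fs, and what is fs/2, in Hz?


Step 1 — output sample rate after interpolation by L:
fs_out = L * fs_in = 12 * 96000 = 1152000 Hz

Step 2 — Nyquist frequency of the output stream:
f_Nyq = fs_out / 2 = 1152000 / 2 = 576000.0 Hz

fs_out = 1152000 Hz; f_Nyquist = 576000.0 Hz


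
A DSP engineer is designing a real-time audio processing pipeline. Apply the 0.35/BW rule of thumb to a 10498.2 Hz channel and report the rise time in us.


Rise time from bandwidth relationship:
tr = 0.35 / BW
   = 0.35 / 10498.2
   = 3.33390486e-05 s
   = 33.339 us

33.339 us


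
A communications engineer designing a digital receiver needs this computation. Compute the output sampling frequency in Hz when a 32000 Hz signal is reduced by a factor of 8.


Decimation reduces the sample rate:
fs_out = fs_in / M
       = 32000 / 8
       = 4000.0 Hz

4000.0 Hz


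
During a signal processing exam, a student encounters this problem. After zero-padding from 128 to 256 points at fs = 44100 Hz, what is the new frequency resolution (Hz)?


Frequency resolution after zero-padding:
N_padded = 128 * 2 = 256
df = fs / N_padded
   = 44100 / 256
   = 172.2656 Hz

172.2656 Hz


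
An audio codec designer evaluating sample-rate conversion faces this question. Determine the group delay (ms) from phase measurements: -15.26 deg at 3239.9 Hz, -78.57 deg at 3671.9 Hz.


Group delay from phase difference:
tau = -d(phi)/d(omega)
d(phi) = -63.31 deg = -1.104968 rad
d(omega) = 2*pi*(3671.9 - 3239.9) = 2714.3361 rad/s
tau = -(-1.104968) / 2714.3361
    = 0.4071 ms

0.4071 ms


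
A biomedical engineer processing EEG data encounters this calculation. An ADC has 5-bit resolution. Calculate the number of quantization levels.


Number of quantization levels = 2^N
= 2^5
= 32

32


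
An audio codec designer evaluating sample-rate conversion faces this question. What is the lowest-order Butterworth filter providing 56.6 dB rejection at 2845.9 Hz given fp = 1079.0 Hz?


Butterworth filter order formula:
n = log10(10^(A/10) - 1) / (2 * log10(f_stop/f_pass))
10^(56.6/10) - 1 = 457087.1896
f_stop/f_pass = 2845.9 / 1079.0 = 2.6375
n = 6.7189 -> ceil = 7

7


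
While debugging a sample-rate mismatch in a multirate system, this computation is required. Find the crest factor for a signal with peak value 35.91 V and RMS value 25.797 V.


Crest factor is the ratio of peak to RMS:
CF = V_peak / V_rms
   = 35.91 / 25.797
   = 1.392

1.392


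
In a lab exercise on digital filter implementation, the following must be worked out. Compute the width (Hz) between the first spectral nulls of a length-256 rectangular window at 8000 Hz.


Main lobe width for a rectangular window:
Width = 2 * fs / N
      = 2 * 8000 / 256
      = 16000 / 256
      = 62.5 Hz

62.5 Hz


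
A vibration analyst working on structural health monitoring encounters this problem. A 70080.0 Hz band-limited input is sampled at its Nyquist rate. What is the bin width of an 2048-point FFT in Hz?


Step 1 — Nyquist sampling rate:
fs = 2 * fmax = 2 * 70080.0 = 140160.0 Hz

Step 2 — DFT bin spacing:
df = fs / N = 140160.0 / 2048 = 68.4375 Hz

68.4375 Hz


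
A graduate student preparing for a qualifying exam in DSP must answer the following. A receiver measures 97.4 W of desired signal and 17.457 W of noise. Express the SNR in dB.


SNR in decibels:
SNR = 10 * log10(Ps / Pn)
    = 10 * log10(97.4 / 17.457)
    = 10 * log10(5.5794)
    = 10 * 0.7466
    = 7.47 dB

7.47 dB


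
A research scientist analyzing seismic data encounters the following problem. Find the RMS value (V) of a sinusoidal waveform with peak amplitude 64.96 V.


RMS voltage for a sinusoidal waveform:
V_rms = V_peak / sqrt(2)
      = 64.96 / 1.414214
      = 45.934 V

45.934 V


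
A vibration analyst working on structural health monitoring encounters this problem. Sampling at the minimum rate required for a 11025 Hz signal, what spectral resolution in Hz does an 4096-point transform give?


Step 1 — Nyquist sampling rate:
fs = 2 * fmax = 2 * 11025 = 22050 Hz

Step 2 — DFT bin spacing:
df = fs / N = 22050 / 4096 = 5.3833 Hz

5.3833 Hz


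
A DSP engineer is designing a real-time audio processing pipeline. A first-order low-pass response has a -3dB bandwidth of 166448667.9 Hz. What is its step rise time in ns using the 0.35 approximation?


Rise time from bandwidth relationship:
tr = 0.35 / BW
   = 0.35 / 166448667.9
   = 2.102750382e-09 s
   = 2.1028 ns

2.1028 ns


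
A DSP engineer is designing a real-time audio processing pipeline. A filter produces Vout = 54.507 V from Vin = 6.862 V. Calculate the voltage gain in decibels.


Voltage gain in dB:
G = 20 * log10(Vout / Vin)
  = 20 * log10(54.507 / 6.862)
  = 20 * log10(7.943311)
  = 20 * 0.900002
  = 18.0 dB

18.0 dB


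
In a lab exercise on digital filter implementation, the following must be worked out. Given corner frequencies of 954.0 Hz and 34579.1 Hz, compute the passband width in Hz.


Bandwidth is the difference of -3dB frequencies:
BW = f_high - f_low
   = 34579.1 - 954.0
   = 33625.1 Hz

33625.1 Hz


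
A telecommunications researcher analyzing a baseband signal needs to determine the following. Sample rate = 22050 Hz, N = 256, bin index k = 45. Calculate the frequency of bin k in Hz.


Frequency of DFT bin k:
f_k = k * fs / N
    = 45 * 22050 / 256
    = 992250 / 256
    = 3875.977 Hz

3875.977 Hz


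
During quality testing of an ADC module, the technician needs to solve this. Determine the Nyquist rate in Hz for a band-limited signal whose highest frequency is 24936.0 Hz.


The Nyquist rate is twice the maximum frequency component.
fs_min = 2 * fmax
      = 2 * 24936.0
      = 49872.0 Hz

49872.0


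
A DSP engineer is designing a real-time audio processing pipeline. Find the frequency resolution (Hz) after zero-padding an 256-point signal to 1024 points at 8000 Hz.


Frequency resolution after zero-padding:
N_padded = 256 * 4 = 1024
df = fs / N_padded
   = 8000 / 1024
   = 7.8125 Hz

7.8125 Hz


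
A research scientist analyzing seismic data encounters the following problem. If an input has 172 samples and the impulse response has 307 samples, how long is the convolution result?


Linear convolution output length:
L = N + M - 1
  = 172 + 307 - 1
  = 478 samples

478


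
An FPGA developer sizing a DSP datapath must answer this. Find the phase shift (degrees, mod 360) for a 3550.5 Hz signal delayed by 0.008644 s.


Phase shift from frequency and time delay:
phi = 360 * f * t_delay
    = 360 * 3550.5 * 0.008644
    = 11048.59 degrees
    mod 360 = 248.59 degrees

248.59 degrees


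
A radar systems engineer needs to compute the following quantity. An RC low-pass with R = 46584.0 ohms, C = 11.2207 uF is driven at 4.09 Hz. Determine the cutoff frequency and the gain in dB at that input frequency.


Step 1 — cutoff frequency:
fc = 1 / (2*pi*R*C)
C = 11.2207 uF = 1.12207e-05 F
fc = 1 / (2*pi*46584.0*1.12207e-05)
   = 0.304483 Hz

Step 2 — magnitude at f = 4.09 Hz:
|H(f)| = 1 / sqrt(1 + (f/fc)^2)
f/fc = 4.09 / 0.304483 = 13.432605
|H| = 1 / sqrt(1 + 180.434877) = 0.0742403
|H|_dB = 20*log10(0.0742403) = -22.59 dB

fc = 0.304483 Hz; |H(4.09 Hz)| = -22.59 dB


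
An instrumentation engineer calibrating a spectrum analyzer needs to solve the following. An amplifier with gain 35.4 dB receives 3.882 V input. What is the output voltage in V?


Output voltage from dB gain:
V_out = V_in * 10^(gain_dB / 20)
      = 3.882 * 10^(35.4 / 20)
      = 3.882 * 58.884366
      = 228.5891 V

228.5891 V


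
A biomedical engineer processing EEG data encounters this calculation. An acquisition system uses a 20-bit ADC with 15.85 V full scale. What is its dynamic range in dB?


Dynamic range from full-scale to LSB:
V_min = V_max / 2^bits = 15.85 / 2^20
DR = 20 * log10(V_max / V_min)
   = 20 * log10(2^20)
   = 20 * 20 * log10(2)
   = 120.41 dB

120.41 dB


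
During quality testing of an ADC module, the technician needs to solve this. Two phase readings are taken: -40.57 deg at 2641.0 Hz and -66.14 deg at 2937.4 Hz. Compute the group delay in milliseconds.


Group delay from phase difference:
tau = -d(phi)/d(omega)
d(phi) = -25.57 deg = -0.446281 rad
d(omega) = 2*pi*(2937.4 - 2641.0) = 1862.3361 rad/s
tau = -(-0.446281) / 1862.3361
    = 0.2396 ms

0.2396 ms


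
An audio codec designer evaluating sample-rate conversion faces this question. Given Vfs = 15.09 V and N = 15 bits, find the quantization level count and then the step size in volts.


Step 1 — number of quantization levels:
L = 2^N = 2^15 = 32768

Step 2 — LSB step size:
delta = Vfs / L
      = 15.09 / 32768
      = 0.00046051 V

Levels = 32768; step size = 0.00046051 V


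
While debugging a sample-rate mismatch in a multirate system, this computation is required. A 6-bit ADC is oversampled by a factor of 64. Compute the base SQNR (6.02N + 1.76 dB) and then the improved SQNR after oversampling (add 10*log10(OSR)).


Step 1 — baseline SQNR at Nyquist:
SQNR_base = 6.02*N + 1.76
          = 6.02*6 + 1.76
          = 37.88 dB

Step 2 — oversampling processing gain:
G = 10*log10(OSR) = 10*log10(64) = 18.06 dB

Step 3 — total:
SQNR_total = 37.88 + 18.06 = 55.94 dB

Base SQNR = 37.88 dB; oversampled SQNR = 55.94 dB


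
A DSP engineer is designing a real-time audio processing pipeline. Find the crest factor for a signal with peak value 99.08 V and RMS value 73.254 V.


Crest factor is the ratio of peak to RMS:
CF = V_peak / V_rms
   = 99.08 / 73.254
   = 1.3526

1.3526


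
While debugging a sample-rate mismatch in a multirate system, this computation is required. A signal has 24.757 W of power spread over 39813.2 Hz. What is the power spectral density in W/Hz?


Power spectral density:
PSD = P / BW
    = 24.757 / 39813.2
    = 0.00062183 W/Hz

0.00062183 W/Hz


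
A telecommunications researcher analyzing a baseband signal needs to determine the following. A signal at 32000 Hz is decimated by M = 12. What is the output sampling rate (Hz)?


Decimation reduces the sample rate:
fs_out = fs_in / M
       = 32000 / 12
       = 2666.6667 Hz

2666.6667 Hz


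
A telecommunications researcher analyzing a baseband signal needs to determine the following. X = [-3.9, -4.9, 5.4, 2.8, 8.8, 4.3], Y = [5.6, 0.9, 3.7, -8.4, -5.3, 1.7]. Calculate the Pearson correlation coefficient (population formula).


Pearson correlation coefficient (population):
r = cov(X,Y) / (std(X) * std(Y))
Mean X = 2.0833, Mean Y = -0.3
Cov(X,Y) = -10.895
Std(X) = 4.934713, Std(Y) = 4.94739
r = -0.4463

-0.4463


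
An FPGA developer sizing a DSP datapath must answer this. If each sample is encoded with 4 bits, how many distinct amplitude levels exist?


Number of quantization levels = 2^N
= 2^4
= 16

16


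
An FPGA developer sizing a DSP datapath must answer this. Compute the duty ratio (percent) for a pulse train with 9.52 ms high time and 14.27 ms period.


Duty cycle as a percentage:
DC = (t_on / T) * 100
   = (9.52 / 14.27) * 100
   = 0.667134 * 100
   = 66.71 %

66.71 %


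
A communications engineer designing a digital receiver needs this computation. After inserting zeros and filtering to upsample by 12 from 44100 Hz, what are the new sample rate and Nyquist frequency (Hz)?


Step 1 — output sample rate after interpolation by L:
fs_out = L * fs_in = 12 * 44100 = 529200 Hz

Step 2 — Nyquist frequency of the output stream:
f_Nyq = fs_out / 2 = 529200 / 2 = 264600.0 Hz

fs_out = 529200 Hz; f_Nyquist = 264600.0 Hz


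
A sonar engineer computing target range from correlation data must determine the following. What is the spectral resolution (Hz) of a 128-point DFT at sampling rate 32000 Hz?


DFT frequency resolution:
df = fs / N
   = 32000 / 128
   = 250.0 Hz

250.0 Hz


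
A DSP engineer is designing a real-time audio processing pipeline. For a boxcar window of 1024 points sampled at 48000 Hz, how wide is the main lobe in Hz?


Main lobe width for a rectangular window:
Width = 2 * fs / N
      = 2 * 48000 / 1024
      = 96000 / 1024
      = 93.75 Hz

93.75 Hz


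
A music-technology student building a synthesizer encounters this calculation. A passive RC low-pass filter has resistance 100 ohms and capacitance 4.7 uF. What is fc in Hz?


Cutoff frequency of a first-order RC filter:
fc = 1 / (2 * pi * R * C)
C = 4.7 uF = 4.7e-06 F
fc = 1 / (2 * pi * 100 * 4.7e-06)
   = 1 / 0.0029530970943744
   = 338.627538 Hz

338.627538 Hz


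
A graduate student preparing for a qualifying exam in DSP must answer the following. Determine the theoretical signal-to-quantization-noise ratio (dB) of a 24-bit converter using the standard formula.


Theoretical SNR for a full-scale sinusoid:
SNR = 6.02 * N + 1.76
    = 6.02 * 24 + 1.76
    = 144.48 + 1.76
    = 146.24 dB

146.24 dB


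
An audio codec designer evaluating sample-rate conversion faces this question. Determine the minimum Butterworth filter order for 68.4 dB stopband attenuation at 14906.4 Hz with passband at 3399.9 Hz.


Butterworth filter order formula:
n = log10(10^(A/10) - 1) / (2 * log10(f_stop/f_pass))
10^(68.4/10) - 1 = 6918308.7092
f_stop/f_pass = 14906.4 / 3399.9 = 4.3844
n = 5.3279 -> ceil = 6

6


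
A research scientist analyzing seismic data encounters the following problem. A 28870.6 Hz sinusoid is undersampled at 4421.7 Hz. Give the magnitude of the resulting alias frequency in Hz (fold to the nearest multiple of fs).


Compute the nearest integer multiple of fs to the signal:
n = round(28870.6 / 4421.7) = 7
f_alias = |28870.6 - 7 * 4421.7|
        = |28870.6 - 30951.9|
        = 2081.3 Hz

2081.3


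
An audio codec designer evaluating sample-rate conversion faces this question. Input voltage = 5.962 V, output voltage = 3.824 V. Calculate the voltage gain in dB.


Voltage gain in dB:
G = 20 * log10(Vout / Vin)
  = 20 * log10(3.824 / 5.962)
  = 20 * log10(0.641396)
  = 20 * -0.192874
  = -3.86 dB

-3.86 dB


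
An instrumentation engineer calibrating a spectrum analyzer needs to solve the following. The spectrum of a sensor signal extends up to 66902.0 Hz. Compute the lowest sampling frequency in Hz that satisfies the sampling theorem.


The Nyquist rate is twice the maximum frequency component.
fs_min = 2 * fmax
      = 2 * 66902.0
      = 133804.0 Hz

133804.0


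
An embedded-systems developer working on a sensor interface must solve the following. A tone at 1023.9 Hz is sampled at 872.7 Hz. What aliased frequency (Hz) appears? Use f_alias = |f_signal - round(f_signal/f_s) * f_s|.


Compute the nearest integer multiple of fs to the signal:
n = round(1023.9 / 872.7) = 1
f_alias = |1023.9 - 1 * 872.7|
        = |1023.9 - 872.7|
        = 151.2 Hz

151.2


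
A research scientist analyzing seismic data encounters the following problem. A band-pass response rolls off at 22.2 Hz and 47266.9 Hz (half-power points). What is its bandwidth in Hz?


Bandwidth is the difference of -3dB frequencies:
BW = f_high - f_low
   = 47266.9 - 22.2
   = 47244.7 Hz

47244.7 Hz


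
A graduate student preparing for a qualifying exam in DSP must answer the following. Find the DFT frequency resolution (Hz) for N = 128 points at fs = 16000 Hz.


DFT frequency resolution:
df = fs / N
   = 16000 / 128
   = 125.0 Hz

125.0 Hz


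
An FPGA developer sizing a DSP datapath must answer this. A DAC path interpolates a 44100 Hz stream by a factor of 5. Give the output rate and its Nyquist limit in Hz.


Step 1 — output sample rate after interpolation by L:
fs_out = L * fs_in = 5 * 44100 = 220500 Hz

Step 2 — Nyquist frequency of the output stream:
f_Nyq = fs_out / 2 = 220500 / 2 = 110250.0 Hz

fs_out = 220500 Hz; f_Nyquist = 110250.0 Hz


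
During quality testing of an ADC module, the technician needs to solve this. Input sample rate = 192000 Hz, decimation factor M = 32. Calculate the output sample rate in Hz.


Decimation reduces the sample rate:
fs_out = fs_in / M
       = 192000 / 32
       = 6000.0 Hz

6000.0 Hz


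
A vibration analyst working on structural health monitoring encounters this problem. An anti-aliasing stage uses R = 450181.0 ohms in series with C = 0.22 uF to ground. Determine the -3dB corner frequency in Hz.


Cutoff frequency of a first-order RC filter:
fc = 1 / (2 * pi * R * C)
C = 0.22 uF = 2.2e-07 F
fc = 1 / (2 * pi * 450181.0 * 2.2e-07)
   = 1 / 0.62228554184971
   = 1.606979 Hz

1.606979 Hz


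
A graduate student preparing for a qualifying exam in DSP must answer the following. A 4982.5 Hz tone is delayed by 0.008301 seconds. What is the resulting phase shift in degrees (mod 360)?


Phase shift from frequency and time delay:
phi = 360 * f * t_delay
    = 360 * 4982.5 * 0.008301
    = 14889.5 degrees
    mod 360 = 129.5 degrees

129.5 degrees


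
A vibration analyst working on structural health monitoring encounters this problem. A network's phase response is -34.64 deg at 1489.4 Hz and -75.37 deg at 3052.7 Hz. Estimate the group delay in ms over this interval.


Group delay from phase difference:
tau = -d(phi)/d(omega)
d(phi) = -40.73 deg = -0.710873 rad
d(omega) = 2*pi*(3052.7 - 1489.4) = 9822.5036 rad/s
tau = -(-0.710873) / 9822.5036
    = 0.0724 ms

0.0724 ms


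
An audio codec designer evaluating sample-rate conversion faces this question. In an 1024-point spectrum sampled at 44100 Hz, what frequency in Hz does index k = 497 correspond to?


Frequency of DFT bin k:
f_k = k * fs / N
    = 497 * 44100 / 1024
    = 21917700 / 1024
    = 21404.004 Hz

21404.004 Hz


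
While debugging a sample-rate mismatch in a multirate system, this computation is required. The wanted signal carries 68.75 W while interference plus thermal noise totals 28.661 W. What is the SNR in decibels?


SNR in decibels:
SNR = 10 * log10(Ps / Pn)
    = 10 * log10(68.75 / 28.661)
    = 10 * log10(2.3987)
    = 10 * 0.38
    = 3.8 dB

3.8 dB


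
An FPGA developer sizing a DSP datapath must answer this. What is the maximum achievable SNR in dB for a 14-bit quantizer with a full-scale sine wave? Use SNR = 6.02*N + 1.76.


Theoretical SNR for a full-scale sinusoid:
SNR = 6.02 * N + 1.76
    = 6.02 * 14 + 1.76
    = 84.28 + 1.76
    = 86.04 dB

86.04 dB


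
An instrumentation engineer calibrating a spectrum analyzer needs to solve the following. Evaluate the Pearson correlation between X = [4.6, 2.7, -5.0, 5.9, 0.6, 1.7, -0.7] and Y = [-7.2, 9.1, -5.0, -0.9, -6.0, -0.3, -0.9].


Pearson correlation coefficient (population):
r = cov(X,Y) / (std(X) * std(Y))
Mean X = 1.4, Mean Y = -1.6
Cov(X,Y) = 3.334286
Std(X) = 3.344078, Std(Y) = 5.063031
r = 0.1969

0.1969


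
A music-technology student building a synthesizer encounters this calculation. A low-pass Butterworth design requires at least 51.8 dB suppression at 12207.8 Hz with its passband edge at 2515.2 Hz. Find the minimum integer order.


Butterworth filter order formula:
n = log10(10^(A/10) - 1) / (2 * log10(f_stop/f_pass))
10^(51.8/10) - 1 = 151355.1248
f_stop/f_pass = 12207.8 / 2515.2 = 4.8536
n = 3.7752 -> ceil = 4

4


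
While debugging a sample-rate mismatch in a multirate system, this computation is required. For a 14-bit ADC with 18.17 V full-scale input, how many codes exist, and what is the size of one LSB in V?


Step 1 — number of quantization levels:
L = 2^N = 2^14 = 16384

Step 2 — LSB step size:
delta = Vfs / L
      = 18.17 / 16384
      = 0.00110901 V

Levels = 16384; step size = 0.00110901 V


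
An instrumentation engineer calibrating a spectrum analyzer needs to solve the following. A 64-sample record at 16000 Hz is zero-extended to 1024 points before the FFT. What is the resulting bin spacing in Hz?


Frequency resolution after zero-padding:
N_padded = 64 * 16 = 1024
df = fs / N_padded
   = 16000 / 1024
   = 15.625 Hz

15.625 Hz


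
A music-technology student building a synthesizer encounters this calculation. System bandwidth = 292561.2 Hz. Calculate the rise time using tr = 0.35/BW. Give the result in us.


Rise time from bandwidth relationship:
tr = 0.35 / BW
   = 0.35 / 292561.2
   = 1.196330887e-06 s
   = 1.1963 us

1.1963 us


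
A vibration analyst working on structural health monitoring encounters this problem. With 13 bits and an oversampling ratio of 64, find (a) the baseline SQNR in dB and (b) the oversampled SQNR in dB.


Step 1 — baseline SQNR at Nyquist:
SQNR_base = 6.02*N + 1.76
          = 6.02*13 + 1.76
          = 80.02 dB

Step 2 — oversampling processing gain:
G = 10*log10(OSR) = 10*log10(64) = 18.06 dB

Step 3 — total:
SQNR_total = 80.02 + 18.06 = 98.08 dB

Base SQNR = 80.02 dB; oversampled SQNR = 98.08 dB


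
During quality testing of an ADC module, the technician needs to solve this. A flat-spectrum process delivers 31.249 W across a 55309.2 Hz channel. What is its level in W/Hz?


Power spectral density:
PSD = P / BW
    = 31.249 / 55309.2
    = 0.00056499 W/Hz

0.00056499 W/Hz


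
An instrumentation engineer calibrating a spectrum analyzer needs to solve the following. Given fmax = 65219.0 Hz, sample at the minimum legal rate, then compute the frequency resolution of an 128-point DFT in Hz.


Step 1 — Nyquist sampling rate:
fs = 2 * fmax = 2 * 65219.0 = 130438.0 Hz

Step 2 — DFT bin spacing:
df = fs / N = 130438.0 / 128 = 1019.0469 Hz

1019.0469 Hz


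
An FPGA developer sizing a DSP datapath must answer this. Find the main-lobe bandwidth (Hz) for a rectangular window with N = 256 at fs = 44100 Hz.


Main lobe width for a rectangular window:
Width = 2 * fs / N
      = 2 * 44100 / 256
      = 88200 / 256
      = 344.531 Hz

344.531 Hz


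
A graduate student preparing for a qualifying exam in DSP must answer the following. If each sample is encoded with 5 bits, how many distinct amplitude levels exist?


Number of quantization levels = 2^N
= 2^5
= 32

32


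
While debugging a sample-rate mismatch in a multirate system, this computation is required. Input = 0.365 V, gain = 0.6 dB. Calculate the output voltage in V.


Output voltage from dB gain:
V_out = V_in * 10^(gain_dB / 20)
      = 0.365 * 10^(0.6 / 20)
      = 0.365 * 1.071519
      = 0.3911 V

0.3911 V


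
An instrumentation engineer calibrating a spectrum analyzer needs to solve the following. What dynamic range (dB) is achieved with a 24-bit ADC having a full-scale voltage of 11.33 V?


Dynamic range from full-scale to LSB:
V_min = V_max / 2^bits = 11.33 / 2^24
DR = 20 * log10(V_max / V_min)
   = 20 * log10(2^24)
   = 20 * 24 * log10(2)
   = 144.49 dB

144.49 dB


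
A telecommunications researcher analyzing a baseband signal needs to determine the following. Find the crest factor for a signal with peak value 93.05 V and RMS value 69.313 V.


Crest factor is the ratio of peak to RMS:
CF = V_peak / V_rms
   = 93.05 / 69.313
   = 1.3425

1.3425


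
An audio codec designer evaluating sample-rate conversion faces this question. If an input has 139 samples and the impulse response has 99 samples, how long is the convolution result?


Linear convolution output length:
L = N + M - 1
  = 139 + 99 - 1
  = 237 samples

237


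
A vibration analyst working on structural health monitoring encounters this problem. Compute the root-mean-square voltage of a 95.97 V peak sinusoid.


RMS voltage for a sinusoidal waveform:
V_rms = V_peak / sqrt(2)
      = 95.97 / 1.414214
      = 67.861 V

67.861 V


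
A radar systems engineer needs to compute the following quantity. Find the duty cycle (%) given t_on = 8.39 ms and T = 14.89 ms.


Duty cycle as a percentage:
DC = (t_on / T) * 100
   = (8.39 / 14.89) * 100
   = 0.563465 * 100
   = 56.35 %

56.35 %


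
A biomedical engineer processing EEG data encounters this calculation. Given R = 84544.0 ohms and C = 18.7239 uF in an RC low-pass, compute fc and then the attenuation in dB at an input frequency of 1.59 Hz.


Step 1 — cutoff frequency:
fc = 1 / (2*pi*R*C)
C = 18.7239 uF = 1.87239e-05 F
fc = 1 / (2*pi*84544.0*1.87239e-05)
   = 0.10054 Hz

Step 2 — magnitude at f = 1.59 Hz:
|H(f)| = 1 / sqrt(1 + (f/fc)^2)
f/fc = 1.59 / 0.10054 = 15.814601
|H| = 1 / sqrt(1 + 250.101605) = 0.0631067
|H|_dB = 20*log10(0.0631067) = -24.0 dB

fc = 0.10054 Hz; |H(1.59 Hz)| = -24.0 dB


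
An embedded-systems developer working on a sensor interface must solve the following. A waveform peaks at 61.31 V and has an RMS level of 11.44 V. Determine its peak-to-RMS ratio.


Crest factor is the ratio of peak to RMS:
CF = V_peak / V_rms
   = 61.31 / 11.44
   = 5.3593

5.3593


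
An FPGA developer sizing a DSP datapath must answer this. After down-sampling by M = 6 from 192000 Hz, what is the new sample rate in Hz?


Decimation reduces the sample rate:
fs_out = fs_in / M
       = 192000 / 6
       = 32000.0 Hz

32000.0 Hz


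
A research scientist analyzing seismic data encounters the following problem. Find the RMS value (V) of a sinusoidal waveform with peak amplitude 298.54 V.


RMS voltage for a sinusoidal waveform:
V_rms = V_peak / sqrt(2)
      = 298.54 / 1.414214
      = 211.1 V

211.1 V


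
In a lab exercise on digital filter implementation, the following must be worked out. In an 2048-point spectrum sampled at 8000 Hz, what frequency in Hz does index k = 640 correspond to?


Frequency of DFT bin k:
f_k = k * fs / N
    = 640 * 8000 / 2048
    = 5120000 / 2048
    = 2500.0 Hz

2500.0 Hz


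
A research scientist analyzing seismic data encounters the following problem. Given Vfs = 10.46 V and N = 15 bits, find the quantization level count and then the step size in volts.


Step 1 — number of quantization levels:
L = 2^N = 2^15 = 32768

Step 2 — LSB step size:
delta = Vfs / L
      = 10.46 / 32768
      = 0.00031921 V

Levels = 32768; step size = 0.00031921 V


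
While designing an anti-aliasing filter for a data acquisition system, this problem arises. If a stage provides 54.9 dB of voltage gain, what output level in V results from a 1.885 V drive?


Output voltage from dB gain:
V_out = V_in * 10^(gain_dB / 20)
      = 1.885 * 10^(54.9 / 20)
      = 1.885 * 555.904257
      = 1047.8795 V

1047.8795 V


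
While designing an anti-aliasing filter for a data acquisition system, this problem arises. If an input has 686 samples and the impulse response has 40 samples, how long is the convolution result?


Linear convolution output length:
L = N + M - 1
  = 686 + 40 - 1
  = 725 samples

725


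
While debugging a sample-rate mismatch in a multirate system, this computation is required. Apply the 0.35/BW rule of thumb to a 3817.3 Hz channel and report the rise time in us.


Rise time from bandwidth relationship:
tr = 0.35 / BW
   = 0.35 / 3817.3
   = 9.168784219e-05 s
   = 91.6878 us

91.6878 us


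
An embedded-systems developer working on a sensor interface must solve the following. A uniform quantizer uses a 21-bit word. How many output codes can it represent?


Number of quantization levels = 2^N
= 2^21
= 2097152

2097152


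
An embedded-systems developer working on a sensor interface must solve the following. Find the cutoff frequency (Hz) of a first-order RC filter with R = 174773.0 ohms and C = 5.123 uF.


Cutoff frequency of a first-order RC filter:
fc = 1 / (2 * pi * R * C)
C = 5.123 uF = 5.123e-06 F
fc = 1 / (2 * pi * 174773.0 * 5.123e-06)
   = 1 / 5.6257258593786
   = 0.177755 Hz

0.177755 Hz


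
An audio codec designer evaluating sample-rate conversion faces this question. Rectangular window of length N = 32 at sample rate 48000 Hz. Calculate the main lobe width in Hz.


Main lobe width for a rectangular window:
Width = 2 * fs / N
      = 2 * 48000 / 32
      = 96000 / 32
      = 3000.0 Hz

3000.0 Hz


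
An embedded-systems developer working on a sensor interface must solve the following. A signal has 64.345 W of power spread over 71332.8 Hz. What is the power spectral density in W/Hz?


Power spectral density:
PSD = P / BW
    = 64.345 / 71332.8
    = 0.00090204 W/Hz

0.00090204 W/Hz


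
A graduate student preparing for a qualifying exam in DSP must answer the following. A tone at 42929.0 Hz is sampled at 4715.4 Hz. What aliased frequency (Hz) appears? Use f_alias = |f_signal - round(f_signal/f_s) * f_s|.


Compute the nearest integer multiple of fs to the signal:
n = round(42929.0 / 4715.4) = 9
f_alias = |42929.0 - 9 * 4715.4|
        = |42929.0 - 42438.6|
        = 490.4 Hz

490.4


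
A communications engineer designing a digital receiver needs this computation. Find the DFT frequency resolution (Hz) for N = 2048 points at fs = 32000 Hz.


DFT frequency resolution:
df = fs / N
   = 32000 / 2048
   = 15.625 Hz

15.625 Hz


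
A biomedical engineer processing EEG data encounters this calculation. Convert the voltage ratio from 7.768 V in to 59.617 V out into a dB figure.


Voltage gain in dB:
G = 20 * log10(Vout / Vin)
  = 20 * log10(59.617 / 7.768)
  = 20 * log10(7.674691)
  = 20 * 0.885061
  = 17.7 dB

17.7 dB


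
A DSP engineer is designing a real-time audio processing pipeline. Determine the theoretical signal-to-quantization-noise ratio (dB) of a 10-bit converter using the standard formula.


Theoretical SNR for a full-scale sinusoid:
SNR = 6.02 * N + 1.76
    = 6.02 * 10 + 1.76
    = 60.2 + 1.76
    = 61.96 dB

61.96 dB


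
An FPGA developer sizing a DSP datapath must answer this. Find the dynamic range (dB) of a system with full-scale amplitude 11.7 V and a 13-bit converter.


Dynamic range from full-scale to LSB:
V_min = V_max / 2^bits = 11.7 / 2^13
DR = 20 * log10(V_max / V_min)
   = 20 * log10(2^13)
   = 20 * 13 * log10(2)
   = 78.27 dB

78.27 dB


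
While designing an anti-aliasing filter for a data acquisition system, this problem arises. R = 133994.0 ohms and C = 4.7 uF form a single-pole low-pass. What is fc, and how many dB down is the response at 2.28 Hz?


Step 1 — cutoff frequency:
fc = 1 / (2*pi*R*C)
C = 4.7 uF = 4.7e-06 F
fc = 1 / (2*pi*133994.0*4.7e-06)
   = 0.252718 Hz

Step 2 — magnitude at f = 2.28 Hz:
|H(f)| = 1 / sqrt(1 + (f/fc)^2)
f/fc = 2.28 / 0.252718 = 9.021914
|H| = 1 / sqrt(1 + 81.394932) = 0.1101666
|H|_dB = 20*log10(0.1101666) = -19.16 dB

fc = 0.252718 Hz; |H(2.28 Hz)| = -19.16 dB


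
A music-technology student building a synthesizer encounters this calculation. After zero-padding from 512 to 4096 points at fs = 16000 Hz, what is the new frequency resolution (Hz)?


Frequency resolution after zero-padding:
N_padded = 512 * 8 = 4096
df = fs / N_padded
   = 16000 / 4096
   = 3.9062 Hz

3.9062 Hz


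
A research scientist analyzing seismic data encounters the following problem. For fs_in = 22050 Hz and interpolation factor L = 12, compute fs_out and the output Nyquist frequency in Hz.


Step 1 — output sample rate after interpolation by L:
fs_out = L * fs_in = 12 * 22050 = 264600 Hz

Step 2 — Nyquist frequency of the output stream:
f_Nyq = fs_out / 2 = 264600 / 2 = 132300.0 Hz

fs_out = 264600 Hz; f_Nyquist = 132300.0 Hz


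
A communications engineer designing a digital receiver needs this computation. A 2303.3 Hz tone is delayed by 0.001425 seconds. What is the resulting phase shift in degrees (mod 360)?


Phase shift from frequency and time delay:
phi = 360 * f * t_delay
    = 360 * 2303.3 * 0.001425
    = 1181.59 degrees
    mod 360 = 101.59 degrees

101.59 degrees


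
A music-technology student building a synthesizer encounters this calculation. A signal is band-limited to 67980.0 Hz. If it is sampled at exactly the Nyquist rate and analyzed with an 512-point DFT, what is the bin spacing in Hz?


Step 1 — Nyquist sampling rate:
fs = 2 * fmax = 2 * 67980.0 = 135960.0 Hz

Step 2 — DFT bin spacing:
df = fs / N = 135960.0 / 512 = 265.5469 Hz

265.5469 Hz


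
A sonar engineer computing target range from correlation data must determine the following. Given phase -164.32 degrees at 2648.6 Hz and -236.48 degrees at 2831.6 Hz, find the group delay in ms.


Group delay from phase difference:
tau = -d(phi)/d(omega)
d(phi) = -72.16 deg = -1.25943 rad
d(omega) = 2*pi*(2831.6 - 2648.6) = 1149.8229 rad/s
tau = -(-1.25943) / 1149.8229
    = 1.0953 ms

1.0953 ms


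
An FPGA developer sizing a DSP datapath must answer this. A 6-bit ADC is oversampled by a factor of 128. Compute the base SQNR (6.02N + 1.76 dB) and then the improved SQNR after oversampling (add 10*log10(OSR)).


Step 1 — baseline SQNR at Nyquist:
SQNR_base = 6.02*N + 1.76
          = 6.02*6 + 1.76
          = 37.88 dB

Step 2 — oversampling processing gain:
G = 10*log10(OSR) = 10*log10(128) = 21.07 dB

Step 3 — total:
SQNR_total = 37.88 + 21.07 = 58.95 dB

Base SQNR = 37.88 dB; oversampled SQNR = 58.95 dB


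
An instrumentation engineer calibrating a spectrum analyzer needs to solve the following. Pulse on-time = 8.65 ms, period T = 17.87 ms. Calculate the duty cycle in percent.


Duty cycle as a percentage:
DC = (t_on / T) * 100
   = (8.65 / 17.87) * 100
   = 0.484051 * 100
   = 48.41 %

48.41 %
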